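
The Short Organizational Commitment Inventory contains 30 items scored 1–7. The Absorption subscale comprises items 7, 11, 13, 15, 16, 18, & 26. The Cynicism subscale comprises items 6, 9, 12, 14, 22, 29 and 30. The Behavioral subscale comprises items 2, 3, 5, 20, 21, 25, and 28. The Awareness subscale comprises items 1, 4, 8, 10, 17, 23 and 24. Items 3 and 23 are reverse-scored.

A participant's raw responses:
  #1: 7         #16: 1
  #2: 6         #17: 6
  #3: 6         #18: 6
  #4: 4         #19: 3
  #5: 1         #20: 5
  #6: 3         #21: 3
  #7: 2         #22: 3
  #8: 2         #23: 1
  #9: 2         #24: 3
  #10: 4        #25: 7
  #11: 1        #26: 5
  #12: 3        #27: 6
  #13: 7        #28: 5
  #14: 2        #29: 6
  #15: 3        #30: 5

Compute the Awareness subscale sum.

33

Awareness items: 1, 4, 8, 10, 17, 23, 24.
Of these, item 23 is reverse-scored; on a 1–7 scale, reversed = 8 − raw.
  item 1: 7
  item 4: 4
  item 8: 2
  item 10: 4
  item 17: 6
  item 23: 8 − 1 = 7
  item 24: 3
Sum = 7 + 4 + 2 + 4 + 6 + 7 + 3 = 33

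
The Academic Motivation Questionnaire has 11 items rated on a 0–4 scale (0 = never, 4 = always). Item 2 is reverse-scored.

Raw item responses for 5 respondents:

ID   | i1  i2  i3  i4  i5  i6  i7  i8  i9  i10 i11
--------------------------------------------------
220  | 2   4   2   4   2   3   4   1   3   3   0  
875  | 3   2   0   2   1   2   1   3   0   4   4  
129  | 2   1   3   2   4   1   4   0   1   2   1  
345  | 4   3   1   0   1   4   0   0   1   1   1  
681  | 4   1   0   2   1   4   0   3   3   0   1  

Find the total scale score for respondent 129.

Respondent 129 raw: 2, 1, 3, 2, 4, 1, 4, 0, 1, 2, 1.
Reverse-coded (on a 0–4 scale, reversed = 4 − raw):
  item 1: 2
  item 2: 4 − 1 = 3
  item 3: 3
  item 4: 2
  item 5: 4
  item 6: 1
  item 7: 4
  item 8: 0
  item 9: 1
  item 10: 2
  item 11: 1
Sum = 2 + 3 + 3 + 2 + 4 + 1 + 4 + 0 + 1 + 2 + 1 = 23

23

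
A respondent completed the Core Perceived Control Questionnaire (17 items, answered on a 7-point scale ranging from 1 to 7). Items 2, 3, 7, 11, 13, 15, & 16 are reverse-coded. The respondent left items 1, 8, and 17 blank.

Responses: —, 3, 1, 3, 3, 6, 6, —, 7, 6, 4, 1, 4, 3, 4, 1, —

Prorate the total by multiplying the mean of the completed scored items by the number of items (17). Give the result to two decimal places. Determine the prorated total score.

75.29

Reverse-coded (reversed = (1+7) − raw = 8 − raw):
  item 2: 8 − 3 = 5
  item 3: 8 − 1 = 7
  item 7: 8 − 6 = 2
  item 11: 8 − 4 = 4
  item 13: 8 − 4 = 4
  item 15: 8 − 4 = 4
  item 16: 8 − 1 = 7
Completed scored items (14 of 17): 5, 7, 3, 3, 6, 2, 7, 6, 4, 1, 4, 3, 4, 7; sum = 62.
Person mean = 62 / 14 ≈ 4.4286
Prorated total = (62 / 14) × 17 = 75.29 (to 2 dp)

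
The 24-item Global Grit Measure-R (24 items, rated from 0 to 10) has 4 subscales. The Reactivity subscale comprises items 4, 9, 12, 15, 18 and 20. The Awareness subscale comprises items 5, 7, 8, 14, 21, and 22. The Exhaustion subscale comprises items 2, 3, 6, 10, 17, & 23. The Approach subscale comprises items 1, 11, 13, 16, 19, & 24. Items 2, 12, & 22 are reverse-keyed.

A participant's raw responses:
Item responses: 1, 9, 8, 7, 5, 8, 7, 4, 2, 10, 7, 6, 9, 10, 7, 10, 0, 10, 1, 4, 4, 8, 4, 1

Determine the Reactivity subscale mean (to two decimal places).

Reactivity items: 4, 9, 12, 15, 18, 20.
Of these, item 12 is reverse-keyed; reversed = (0+10) − raw = 10 − raw.
  item 4: 7
  item 9: 2
  item 12: 10 − 6 = 4
  item 15: 7
  item 18: 10
  item 20: 4
Sum = 7 + 2 + 4 + 7 + 10 + 4 = 34
Mean = 34 / 6 = 5.67

5.67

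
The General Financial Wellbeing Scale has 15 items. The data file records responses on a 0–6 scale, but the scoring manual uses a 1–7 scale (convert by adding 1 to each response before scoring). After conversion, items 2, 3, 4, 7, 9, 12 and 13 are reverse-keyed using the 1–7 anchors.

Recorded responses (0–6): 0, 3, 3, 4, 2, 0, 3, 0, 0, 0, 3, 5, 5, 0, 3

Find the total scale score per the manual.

42

Convert to 1–7: 1, 4, 4, 5, 3, 1, 4, 1, 1, 1, 4, 6, 6, 1, 4
Reverse-coded (on a 1–7 scale, reversed = 8 − raw):
  item 2: 8 − 4 = 4
  item 3: 8 − 4 = 4
  item 4: 8 − 5 = 3
  item 7: 8 − 4 = 4
  item 9: 8 − 1 = 7
  item 12: 8 − 6 = 2
  item 13: 8 − 6 = 2
Scored: 1, 4, 4, 3, 3, 1, 4, 1, 7, 1, 4, 2, 2, 1, 4
Total = 42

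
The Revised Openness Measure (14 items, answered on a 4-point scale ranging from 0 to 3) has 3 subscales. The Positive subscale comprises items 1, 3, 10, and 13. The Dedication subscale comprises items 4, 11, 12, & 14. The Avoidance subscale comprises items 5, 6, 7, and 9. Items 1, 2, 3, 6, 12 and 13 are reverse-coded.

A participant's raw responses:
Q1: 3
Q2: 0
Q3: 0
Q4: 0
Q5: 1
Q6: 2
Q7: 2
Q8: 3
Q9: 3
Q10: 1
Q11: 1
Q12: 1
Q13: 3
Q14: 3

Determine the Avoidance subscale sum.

7

Avoidance items: 5, 6, 7, 9.
Of these, item 6 is reverse-coded; reversed = (0+3) − raw = 3 − raw.
  item 5: 1
  item 6: 3 − 2 = 1
  item 7: 2
  item 9: 3
Sum = 1 + 1 + 2 + 3 = 7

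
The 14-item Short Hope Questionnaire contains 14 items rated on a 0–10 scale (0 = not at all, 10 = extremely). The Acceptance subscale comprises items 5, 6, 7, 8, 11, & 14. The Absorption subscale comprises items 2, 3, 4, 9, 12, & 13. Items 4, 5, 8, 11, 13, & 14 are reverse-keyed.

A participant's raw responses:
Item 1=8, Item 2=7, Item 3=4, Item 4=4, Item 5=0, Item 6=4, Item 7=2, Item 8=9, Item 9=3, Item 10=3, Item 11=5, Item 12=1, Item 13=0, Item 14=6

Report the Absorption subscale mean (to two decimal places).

Absorption items: 2, 3, 4, 9, 12, 13.
Of these, items 4 and 13 are reverse-keyed; reverse-coded value = 10 − response.
  item 2: 7
  item 3: 4
  item 4: 10 − 4 = 6
  item 9: 3
  item 12: 1
  item 13: 10 − 0 = 10
Sum = 7 + 4 + 6 + 3 + 1 + 10 = 31
Mean = 31 / 6 = 5.17

5.17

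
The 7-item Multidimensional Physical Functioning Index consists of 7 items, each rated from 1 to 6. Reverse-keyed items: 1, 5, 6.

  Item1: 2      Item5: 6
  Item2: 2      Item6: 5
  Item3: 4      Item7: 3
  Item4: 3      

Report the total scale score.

20

Raw sum = 25. Reverse-keyed items: 1, 5, 6; their raw sum = 13.
Each reversal replaces raw with 7 − raw, changing the total by 7 − 2·raw per item.
Total = 25 + 3·7 − 2·13 = 25 + 21 − 26 = 20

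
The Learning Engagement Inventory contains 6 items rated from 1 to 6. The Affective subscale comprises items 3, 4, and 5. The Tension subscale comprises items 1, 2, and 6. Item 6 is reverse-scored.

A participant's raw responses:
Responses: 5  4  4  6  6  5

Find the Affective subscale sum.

16

Affective items: 3, 4, 5.
  item 3: 4
  item 4: 6
  item 5: 6
Sum = 4 + 6 + 6 = 16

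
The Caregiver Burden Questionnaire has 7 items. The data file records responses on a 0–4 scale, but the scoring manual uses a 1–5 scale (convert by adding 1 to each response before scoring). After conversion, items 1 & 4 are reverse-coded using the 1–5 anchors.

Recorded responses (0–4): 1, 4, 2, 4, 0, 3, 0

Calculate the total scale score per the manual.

Convert to 1–5: 2, 5, 3, 5, 1, 4, 1
Reverse-coded (reverse-coded value = 6 − response):
  item 1: 6 − 2 = 4
  item 4: 6 − 5 = 1
Scored: 4, 5, 3, 1, 1, 4, 1
Total = 19

19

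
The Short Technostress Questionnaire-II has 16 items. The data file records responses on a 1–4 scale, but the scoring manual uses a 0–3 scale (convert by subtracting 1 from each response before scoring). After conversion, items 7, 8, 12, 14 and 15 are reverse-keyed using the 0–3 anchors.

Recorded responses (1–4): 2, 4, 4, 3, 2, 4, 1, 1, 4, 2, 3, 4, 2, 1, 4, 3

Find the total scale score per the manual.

Convert to 0–3: 1, 3, 3, 2, 1, 3, 0, 0, 3, 1, 2, 3, 1, 0, 3, 2
Reverse-coded (reverse-coded value = 3 − response):
  item 7: 3 − 0 = 3
  item 8: 3 − 0 = 3
  item 12: 3 − 3 = 0
  item 14: 3 − 0 = 3
  item 15: 3 − 3 = 0
Scored: 1, 3, 3, 2, 1, 3, 3, 3, 3, 1, 2, 0, 1, 3, 0, 2
Total = 31

31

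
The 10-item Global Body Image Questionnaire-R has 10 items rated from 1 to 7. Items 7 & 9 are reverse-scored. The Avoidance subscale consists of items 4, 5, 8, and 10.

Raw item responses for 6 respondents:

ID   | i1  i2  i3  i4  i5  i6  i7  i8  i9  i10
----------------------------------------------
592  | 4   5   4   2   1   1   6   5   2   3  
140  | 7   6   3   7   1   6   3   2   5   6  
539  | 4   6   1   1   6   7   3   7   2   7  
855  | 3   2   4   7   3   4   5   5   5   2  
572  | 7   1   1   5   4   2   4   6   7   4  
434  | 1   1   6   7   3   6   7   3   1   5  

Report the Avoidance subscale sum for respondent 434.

Respondent 434 raw: 1, 1, 6, 7, 3, 6, 7, 3, 1, 5.
Avoidance items: 4, 5, 8, 10.
Reverse-coded (reversed = (1+7) − raw = 8 − raw):
  item 4: 7
  item 5: 3
  item 8: 3
  item 10: 5
Sum = 7 + 3 + 3 + 5 = 18

18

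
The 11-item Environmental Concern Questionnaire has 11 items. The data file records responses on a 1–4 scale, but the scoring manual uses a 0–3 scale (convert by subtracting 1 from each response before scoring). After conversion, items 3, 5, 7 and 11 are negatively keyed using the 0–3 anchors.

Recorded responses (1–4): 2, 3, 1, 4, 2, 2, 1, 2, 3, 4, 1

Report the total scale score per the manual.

Convert to 0–3: 1, 2, 0, 3, 1, 1, 0, 1, 2, 3, 0
Reverse-coded (reversed = (0+3) − raw = 3 − raw):
  item 3: 3 − 0 = 3
  item 5: 3 − 1 = 2
  item 7: 3 − 0 = 3
  item 11: 3 − 0 = 3
Scored: 1, 2, 3, 3, 2, 1, 3, 1, 2, 3, 3
Total = 24

24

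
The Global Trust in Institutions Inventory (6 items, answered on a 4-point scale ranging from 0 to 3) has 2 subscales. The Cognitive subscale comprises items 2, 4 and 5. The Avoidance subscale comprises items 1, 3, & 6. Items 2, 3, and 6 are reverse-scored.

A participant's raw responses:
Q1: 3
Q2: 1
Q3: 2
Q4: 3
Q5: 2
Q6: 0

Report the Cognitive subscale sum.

7

Cognitive items: 2, 4, 5.
Of these, item 2 is reverse-scored; reverse-coded value = 3 − response.
  item 2: 3 − 1 = 2
  item 4: 3
  item 5: 2
Sum = 2 + 3 + 2 = 7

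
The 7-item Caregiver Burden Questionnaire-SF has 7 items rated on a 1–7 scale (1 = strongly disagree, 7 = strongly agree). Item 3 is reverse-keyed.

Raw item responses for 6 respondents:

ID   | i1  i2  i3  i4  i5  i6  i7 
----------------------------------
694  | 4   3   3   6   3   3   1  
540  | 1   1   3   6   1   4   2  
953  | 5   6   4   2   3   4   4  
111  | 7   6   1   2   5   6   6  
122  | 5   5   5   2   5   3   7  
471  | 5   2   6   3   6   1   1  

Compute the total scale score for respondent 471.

20

Respondent 471 raw: 5, 2, 6, 3, 6, 1, 1.
Reverse-coded (reversed = (1+7) − raw = 8 − raw):
  item 1: 5
  item 2: 2
  item 3: 8 − 6 = 2
  item 4: 3
  item 5: 6
  item 6: 1
  item 7: 1
Sum = 5 + 2 + 2 + 3 + 6 + 1 + 1 = 20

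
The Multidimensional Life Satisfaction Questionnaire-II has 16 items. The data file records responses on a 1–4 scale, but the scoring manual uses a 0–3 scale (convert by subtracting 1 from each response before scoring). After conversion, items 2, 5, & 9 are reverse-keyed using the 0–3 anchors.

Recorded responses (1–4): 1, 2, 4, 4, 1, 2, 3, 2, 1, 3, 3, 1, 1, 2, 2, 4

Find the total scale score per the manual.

Convert to 0–3: 0, 1, 3, 3, 0, 1, 2, 1, 0, 2, 2, 0, 0, 1, 1, 3
Reverse-coded (on a 0–3 scale, reversed = 3 − raw):
  item 2: 3 − 1 = 2
  item 5: 3 − 0 = 3
  item 9: 3 − 0 = 3
Scored: 0, 2, 3, 3, 3, 1, 2, 1, 3, 2, 2, 0, 0, 1, 1, 3
Total = 27

27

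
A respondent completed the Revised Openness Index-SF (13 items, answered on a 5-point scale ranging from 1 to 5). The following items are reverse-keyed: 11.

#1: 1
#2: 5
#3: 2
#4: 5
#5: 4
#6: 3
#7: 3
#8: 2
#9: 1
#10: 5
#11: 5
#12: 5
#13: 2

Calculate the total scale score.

39

Reversing item 11 with 6 − raw:
Total = 1 + 5 + 2 + 5 + 4 + 3 + 3 + 2 + 1 + 5 + (6−5) + 5 + 2
      = 1 + 5 + 2 + 5 + 4 + 3 + 3 + 2 + 1 + 5 + 1 + 5 + 2 = 39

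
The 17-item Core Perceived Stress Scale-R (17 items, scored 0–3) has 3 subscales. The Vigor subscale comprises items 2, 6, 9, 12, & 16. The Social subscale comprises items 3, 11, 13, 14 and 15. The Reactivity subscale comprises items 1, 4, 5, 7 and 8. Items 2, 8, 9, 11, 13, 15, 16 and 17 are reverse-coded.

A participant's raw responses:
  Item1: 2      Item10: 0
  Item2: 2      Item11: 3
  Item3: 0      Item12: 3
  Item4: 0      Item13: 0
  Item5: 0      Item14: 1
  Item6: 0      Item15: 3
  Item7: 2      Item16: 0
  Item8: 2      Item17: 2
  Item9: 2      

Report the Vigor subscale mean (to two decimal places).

1.60

Vigor items: 2, 6, 9, 12, 16.
Of these, items 2, 9, & 16 are reverse-coded; reverse-coded value = 3 − response.
  item 2: 3 − 2 = 1
  item 6: 0
  item 9: 3 − 2 = 1
  item 12: 3
  item 16: 3 − 0 = 3
Sum = 1 + 0 + 1 + 3 + 3 = 8
Mean = 8 / 5 = 1.60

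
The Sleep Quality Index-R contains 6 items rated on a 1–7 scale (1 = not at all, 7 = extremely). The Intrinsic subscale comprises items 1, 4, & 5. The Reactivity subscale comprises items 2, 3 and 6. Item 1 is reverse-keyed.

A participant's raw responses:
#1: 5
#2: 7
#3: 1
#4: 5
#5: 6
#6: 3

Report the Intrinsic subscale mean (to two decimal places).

4.67

Intrinsic items: 1, 4, 5.
Of these, item 1 is reverse-keyed; on a 1–7 scale, reversed = 8 − raw.
  item 1: 8 − 5 = 3
  item 4: 5
  item 5: 6
Sum = 3 + 5 + 6 = 14
Mean = 14 / 3 = 4.67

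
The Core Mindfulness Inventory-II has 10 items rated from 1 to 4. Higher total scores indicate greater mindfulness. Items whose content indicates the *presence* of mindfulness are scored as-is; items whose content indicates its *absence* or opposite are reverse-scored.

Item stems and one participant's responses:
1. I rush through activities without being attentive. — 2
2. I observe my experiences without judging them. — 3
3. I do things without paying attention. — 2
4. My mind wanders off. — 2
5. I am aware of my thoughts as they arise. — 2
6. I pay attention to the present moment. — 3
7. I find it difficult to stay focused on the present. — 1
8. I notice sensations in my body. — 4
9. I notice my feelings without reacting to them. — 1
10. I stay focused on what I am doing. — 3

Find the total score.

29

Items 1, 3, 4, 7 describe the absence/opposite of mindfulness → reverse-score.
reverse-coded value = 5 − response.
  item 1: 5 − 2 = 3
  item 2: 3
  item 3: 5 − 2 = 3
  item 4: 5 − 2 = 3
  item 5: 2
  item 6: 3
  item 7: 5 − 1 = 4
  item 8: 4
  item 9: 1
  item 10: 3
Total = 3 + 3 + 3 + 3 + 2 + 3 + 4 + 4 + 1 + 3 = 29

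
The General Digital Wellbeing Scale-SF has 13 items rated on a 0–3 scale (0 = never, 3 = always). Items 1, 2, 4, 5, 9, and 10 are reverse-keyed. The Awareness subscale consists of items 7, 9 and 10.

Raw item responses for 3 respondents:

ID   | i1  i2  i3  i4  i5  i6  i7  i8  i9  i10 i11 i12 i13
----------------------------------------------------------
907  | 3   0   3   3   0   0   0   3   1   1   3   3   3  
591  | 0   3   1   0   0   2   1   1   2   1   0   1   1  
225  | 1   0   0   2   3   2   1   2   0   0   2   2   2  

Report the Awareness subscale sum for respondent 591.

Respondent 591 raw: 0, 3, 1, 0, 0, 2, 1, 1, 2, 1, 0, 1, 1.
Awareness items: 7, 9, 10.
Reverse-coded (reverse-coded value = 3 − response):
  item 7: 1
  item 9: 3 − 2 = 1
  item 10: 3 − 1 = 2
Sum = 1 + 1 + 2 = 4

4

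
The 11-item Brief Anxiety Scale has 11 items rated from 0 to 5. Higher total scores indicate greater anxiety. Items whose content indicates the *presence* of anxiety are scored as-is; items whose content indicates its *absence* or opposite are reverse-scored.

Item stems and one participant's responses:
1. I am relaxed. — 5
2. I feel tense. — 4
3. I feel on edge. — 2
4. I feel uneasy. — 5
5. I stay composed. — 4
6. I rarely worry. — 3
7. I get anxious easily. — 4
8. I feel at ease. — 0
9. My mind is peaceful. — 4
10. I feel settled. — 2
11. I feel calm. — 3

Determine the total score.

Items 1, 5, 6, 8, 9, 10, 11 describe the absence/opposite of anxiety → reverse-score.
reversed = (0+5) − raw = 5 − raw.
  item 1: 5 − 5 = 0
  item 2: 4
  item 3: 2
  item 4: 5
  item 5: 5 − 4 = 1
  item 6: 5 − 3 = 2
  item 7: 4
  item 8: 5 − 0 = 5
  item 9: 5 − 4 = 1
  item 10: 5 − 2 = 3
  item 11: 5 − 3 = 2
Total = 0 + 4 + 2 + 5 + 1 + 2 + 4 + 5 + 1 + 3 + 2 = 29

29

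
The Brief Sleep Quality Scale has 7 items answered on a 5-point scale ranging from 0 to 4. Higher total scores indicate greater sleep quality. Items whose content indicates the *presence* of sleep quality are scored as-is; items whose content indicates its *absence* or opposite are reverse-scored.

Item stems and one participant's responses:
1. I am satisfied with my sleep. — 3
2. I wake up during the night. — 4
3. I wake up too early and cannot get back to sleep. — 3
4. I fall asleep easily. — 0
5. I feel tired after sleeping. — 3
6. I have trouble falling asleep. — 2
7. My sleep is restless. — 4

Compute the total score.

7

Items 2, 3, 5, 6, 7 describe the absence/opposite of sleep quality → reverse-score.
reversed = (0+4) − raw = 4 − raw.
  item 1: 3
  item 2: 4 − 4 = 0
  item 3: 4 − 3 = 1
  item 4: 0
  item 5: 4 − 3 = 1
  item 6: 4 − 2 = 2
  item 7: 4 − 4 = 0
Total = 3 + 0 + 1 + 0 + 1 + 2 + 0 = 7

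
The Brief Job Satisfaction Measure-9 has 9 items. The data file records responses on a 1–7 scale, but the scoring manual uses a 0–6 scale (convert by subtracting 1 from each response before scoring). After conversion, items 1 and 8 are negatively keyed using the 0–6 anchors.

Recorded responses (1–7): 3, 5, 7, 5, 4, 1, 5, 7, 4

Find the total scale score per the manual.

28

Convert to 0–6: 2, 4, 6, 4, 3, 0, 4, 6, 3
Reverse-coded (reverse-coded value = 6 − response):
  item 1: 6 − 2 = 4
  item 8: 6 − 6 = 0
Scored: 4, 4, 6, 4, 3, 0, 4, 0, 3
Total = 28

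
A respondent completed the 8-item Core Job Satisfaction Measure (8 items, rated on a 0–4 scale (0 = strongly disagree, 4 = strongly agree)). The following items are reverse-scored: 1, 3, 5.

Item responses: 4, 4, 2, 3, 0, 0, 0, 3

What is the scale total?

Reverse-coded items (reverse-coded value = 4 − response):
  item 1: 4 − 4 = 0
  item 3: 4 − 2 = 2
  item 5: 4 − 0 = 4
Scored responses: 0, 4, 2, 3, 4, 0, 0, 3
Total = 0 + 4 + 2 + 3 + 4 + 0 + 0 + 3 = 16

16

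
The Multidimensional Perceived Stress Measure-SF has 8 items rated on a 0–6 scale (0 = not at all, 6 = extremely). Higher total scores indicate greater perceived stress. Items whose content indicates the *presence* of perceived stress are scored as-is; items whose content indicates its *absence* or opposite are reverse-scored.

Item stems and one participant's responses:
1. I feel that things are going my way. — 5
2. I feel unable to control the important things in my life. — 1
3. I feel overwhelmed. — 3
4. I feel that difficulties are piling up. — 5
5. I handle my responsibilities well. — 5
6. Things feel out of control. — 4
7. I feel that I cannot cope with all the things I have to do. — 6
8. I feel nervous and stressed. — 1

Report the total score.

Items 1, 5 describe the absence/opposite of perceived stress → reverse-score.
reverse-coded value = 6 − response.
  item 1: 6 − 5 = 1
  item 2: 1
  item 3: 3
  item 4: 5
  item 5: 6 − 5 = 1
  item 6: 4
  item 7: 6
  item 8: 1
Total = 1 + 1 + 3 + 5 + 1 + 4 + 6 + 1 = 22

22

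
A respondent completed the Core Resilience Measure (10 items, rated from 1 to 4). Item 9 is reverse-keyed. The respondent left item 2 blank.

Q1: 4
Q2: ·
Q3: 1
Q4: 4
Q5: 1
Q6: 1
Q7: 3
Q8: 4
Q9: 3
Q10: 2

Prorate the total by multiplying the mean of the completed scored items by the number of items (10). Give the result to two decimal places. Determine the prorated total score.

Reverse-coded (on a 1–4 scale, reversed = 5 − raw):
  item 9: 5 − 3 = 2
Completed scored items (9 of 10): 4, 1, 4, 1, 1, 3, 4, 2, 2; sum = 22.
Person mean = 22 / 9 ≈ 2.4444
Prorated total = (22 / 9) × 10 = 24.44 (to 2 dp)

24.44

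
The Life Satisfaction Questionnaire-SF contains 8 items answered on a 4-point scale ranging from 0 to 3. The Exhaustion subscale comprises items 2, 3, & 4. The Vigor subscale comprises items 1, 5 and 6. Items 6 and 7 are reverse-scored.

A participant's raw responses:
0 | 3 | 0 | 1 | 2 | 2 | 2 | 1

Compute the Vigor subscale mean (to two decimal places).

1.00

Vigor items: 1, 5, 6.
Of these, item 6 is reverse-scored; on a 0–3 scale, reversed = 3 − raw.
  item 1: 0
  item 5: 2
  item 6: 3 − 2 = 1
Sum = 0 + 2 + 1 = 3
Mean = 3 / 3 = 1.00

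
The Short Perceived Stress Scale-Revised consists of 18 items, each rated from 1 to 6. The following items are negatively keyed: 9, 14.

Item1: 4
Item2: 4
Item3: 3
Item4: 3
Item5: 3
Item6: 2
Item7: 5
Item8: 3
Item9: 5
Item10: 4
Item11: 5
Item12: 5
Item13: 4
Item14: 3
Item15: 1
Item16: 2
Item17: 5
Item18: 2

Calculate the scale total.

Apply reverse scoring (on a 1–6 scale, reversed = 7 − raw):
  item 9: 7 − 5 = 2
  item 14: 7 − 3 = 4
After reverse-coding: 4, 4, 3, 3, 3, 2, 5, 3, 2, 4, 5, 5, 4, 4, 1, 2, 5, 2
Total = 4 + 4 + 3 + 3 + 3 + 2 + 5 + 3 + 2 + 4 + 5 + 5 + 4 + 4 + 1 + 2 + 5 + 2 = 61

61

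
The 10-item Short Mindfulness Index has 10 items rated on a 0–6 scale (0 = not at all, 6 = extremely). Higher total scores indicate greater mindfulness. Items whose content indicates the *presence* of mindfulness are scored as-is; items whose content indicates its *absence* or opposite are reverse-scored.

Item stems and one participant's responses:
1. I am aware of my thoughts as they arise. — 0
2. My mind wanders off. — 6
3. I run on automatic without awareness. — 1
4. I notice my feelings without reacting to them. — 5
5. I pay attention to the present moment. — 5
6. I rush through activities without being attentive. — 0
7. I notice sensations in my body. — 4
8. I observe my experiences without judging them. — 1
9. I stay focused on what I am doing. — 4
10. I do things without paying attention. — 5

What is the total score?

31

Items 2, 3, 6, 10 describe the absence/opposite of mindfulness → reverse-score.
reverse-coded value = 6 − response.
  item 1: 0
  item 2: 6 − 6 = 0
  item 3: 6 − 1 = 5
  item 4: 5
  item 5: 5
  item 6: 6 − 0 = 6
  item 7: 4
  item 8: 1
  item 9: 4
  item 10: 6 − 5 = 1
Total = 0 + 0 + 5 + 5 + 5 + 6 + 4 + 1 + 4 + 1 = 31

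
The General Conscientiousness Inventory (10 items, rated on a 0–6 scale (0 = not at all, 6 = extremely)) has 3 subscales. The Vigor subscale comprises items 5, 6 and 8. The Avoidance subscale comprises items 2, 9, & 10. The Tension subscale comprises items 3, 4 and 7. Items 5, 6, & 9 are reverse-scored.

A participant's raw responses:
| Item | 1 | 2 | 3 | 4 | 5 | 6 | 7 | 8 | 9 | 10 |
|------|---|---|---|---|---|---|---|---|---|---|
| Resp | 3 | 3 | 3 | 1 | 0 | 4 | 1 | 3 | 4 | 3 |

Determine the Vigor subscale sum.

11

Vigor items: 5, 6, 8.
Of these, items 5 and 6 are reverse-scored; on a 0–6 scale, reversed = 6 − raw.
  item 5: 6 − 0 = 6
  item 6: 6 − 4 = 2
  item 8: 3
Sum = 6 + 2 + 3 = 11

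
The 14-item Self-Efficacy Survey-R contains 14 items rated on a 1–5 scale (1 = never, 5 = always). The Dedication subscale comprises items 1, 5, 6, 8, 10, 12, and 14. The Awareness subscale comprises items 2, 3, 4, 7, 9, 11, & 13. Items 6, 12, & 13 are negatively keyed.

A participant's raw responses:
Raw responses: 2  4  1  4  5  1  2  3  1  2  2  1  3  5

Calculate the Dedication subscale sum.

27

Dedication items: 1, 5, 6, 8, 10, 12, 14.
Of these, items 6 and 12 are negatively keyed; reversed = (1+5) − raw = 6 − raw.
  item 1: 2
  item 5: 5
  item 6: 6 − 1 = 5
  item 8: 3
  item 10: 2
  item 12: 6 − 1 = 5
  item 14: 5
Sum = 2 + 5 + 5 + 3 + 2 + 5 + 5 = 27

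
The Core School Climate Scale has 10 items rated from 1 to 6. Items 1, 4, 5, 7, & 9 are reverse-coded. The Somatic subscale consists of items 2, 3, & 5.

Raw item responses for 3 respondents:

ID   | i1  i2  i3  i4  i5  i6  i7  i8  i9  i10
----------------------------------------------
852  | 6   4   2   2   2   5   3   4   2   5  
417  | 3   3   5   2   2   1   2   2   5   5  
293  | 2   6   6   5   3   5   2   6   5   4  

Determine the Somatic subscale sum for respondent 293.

Respondent 293 raw: 2, 6, 6, 5, 3, 5, 2, 6, 5, 4.
Somatic items: 2, 3, 5.
Reverse-coded (on a 1–6 scale, reversed = 7 − raw):
  item 2: 6
  item 3: 6
  item 5: 7 − 3 = 4
Sum = 6 + 6 + 4 = 16

16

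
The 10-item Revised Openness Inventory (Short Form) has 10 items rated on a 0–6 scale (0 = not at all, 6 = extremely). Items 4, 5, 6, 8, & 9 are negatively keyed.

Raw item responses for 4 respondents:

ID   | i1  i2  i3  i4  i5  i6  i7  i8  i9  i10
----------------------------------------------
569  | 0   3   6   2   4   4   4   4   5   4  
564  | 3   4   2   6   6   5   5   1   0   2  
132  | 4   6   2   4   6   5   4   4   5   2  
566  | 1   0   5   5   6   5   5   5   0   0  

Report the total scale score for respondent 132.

24

Respondent 132 raw: 4, 6, 2, 4, 6, 5, 4, 4, 5, 2.
Reverse-coded (reversed = (0+6) − raw = 6 − raw):
  item 1: 4
  item 2: 6
  item 3: 2
  item 4: 6 − 4 = 2
  item 5: 6 − 6 = 0
  item 6: 6 − 5 = 1
  item 7: 4
  item 8: 6 − 4 = 2
  item 9: 6 − 5 = 1
  item 10: 2
Sum = 4 + 6 + 2 + 2 + 0 + 1 + 4 + 2 + 1 + 2 = 24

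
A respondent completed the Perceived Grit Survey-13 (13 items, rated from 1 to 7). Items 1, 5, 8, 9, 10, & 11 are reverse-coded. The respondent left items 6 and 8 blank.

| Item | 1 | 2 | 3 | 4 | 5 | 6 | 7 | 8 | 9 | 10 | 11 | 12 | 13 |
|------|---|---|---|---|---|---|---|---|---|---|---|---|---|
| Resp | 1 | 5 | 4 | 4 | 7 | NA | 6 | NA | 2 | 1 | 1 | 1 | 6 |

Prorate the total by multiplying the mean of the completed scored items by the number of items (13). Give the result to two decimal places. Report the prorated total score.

63.82

Reverse-coded (reverse-coded value = 8 − response):
  item 1: 8 − 1 = 7
  item 5: 8 − 7 = 1
  item 9: 8 − 2 = 6
  item 10: 8 − 1 = 7
  item 11: 8 − 1 = 7
Completed scored items (11 of 13): 7, 5, 4, 4, 1, 6, 6, 7, 7, 1, 6; sum = 54.
Person mean = 54 / 11 ≈ 4.9091
Prorated total = (54 / 11) × 13 = 63.82 (to 2 dp)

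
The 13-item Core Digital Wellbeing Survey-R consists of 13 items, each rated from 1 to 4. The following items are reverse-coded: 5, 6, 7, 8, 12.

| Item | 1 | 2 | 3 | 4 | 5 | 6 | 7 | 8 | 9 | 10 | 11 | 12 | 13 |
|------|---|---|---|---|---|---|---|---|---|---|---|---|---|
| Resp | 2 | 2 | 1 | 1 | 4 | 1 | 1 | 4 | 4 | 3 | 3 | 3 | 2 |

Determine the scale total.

Reverse-coded items use 5 − raw:
  item 5: 5 − 4 = 1
  item 6: 5 − 1 = 4
  item 7: 5 − 1 = 4
  item 8: 5 − 4 = 1
  item 12: 5 − 3 = 2
Scored responses: 2, 2, 1, 1, 1, 4, 4, 1, 4, 3, 3, 2, 2
Total = 2 + 2 + 1 + 1 + 1 + 4 + 4 + 1 + 4 + 3 + 3 + 2 + 2 = 30

30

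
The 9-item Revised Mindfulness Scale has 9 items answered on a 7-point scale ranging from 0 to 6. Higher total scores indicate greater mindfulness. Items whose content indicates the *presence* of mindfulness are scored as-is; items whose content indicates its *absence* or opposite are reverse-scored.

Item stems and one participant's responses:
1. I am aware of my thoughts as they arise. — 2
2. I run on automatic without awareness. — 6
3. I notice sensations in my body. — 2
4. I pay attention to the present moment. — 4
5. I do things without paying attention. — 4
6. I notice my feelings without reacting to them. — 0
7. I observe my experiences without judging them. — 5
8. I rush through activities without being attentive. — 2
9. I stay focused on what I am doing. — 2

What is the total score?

Items 2, 5, 8 describe the absence/opposite of mindfulness → reverse-score.
reversed = (0+6) − raw = 6 − raw.
  item 1: 2
  item 2: 6 − 6 = 0
  item 3: 2
  item 4: 4
  item 5: 6 − 4 = 2
  item 6: 0
  item 7: 5
  item 8: 6 − 2 = 4
  item 9: 2
Total = 2 + 0 + 2 + 4 + 2 + 0 + 5 + 4 + 2 = 21

21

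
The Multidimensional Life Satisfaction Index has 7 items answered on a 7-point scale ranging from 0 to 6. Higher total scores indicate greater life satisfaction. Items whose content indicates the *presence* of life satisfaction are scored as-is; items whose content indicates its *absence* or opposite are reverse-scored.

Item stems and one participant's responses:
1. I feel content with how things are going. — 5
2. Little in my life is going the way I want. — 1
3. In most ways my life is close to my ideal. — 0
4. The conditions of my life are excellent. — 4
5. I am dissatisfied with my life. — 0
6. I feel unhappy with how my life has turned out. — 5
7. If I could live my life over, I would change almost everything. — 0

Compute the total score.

Items 2, 5, 6, 7 describe the absence/opposite of life satisfaction → reverse-score.
on a 0–6 scale, reversed = 6 − raw.
  item 1: 5
  item 2: 6 − 1 = 5
  item 3: 0
  item 4: 4
  item 5: 6 − 0 = 6
  item 6: 6 − 5 = 1
  item 7: 6 − 0 = 6
Total = 5 + 5 + 0 + 4 + 6 + 1 + 6 = 27

27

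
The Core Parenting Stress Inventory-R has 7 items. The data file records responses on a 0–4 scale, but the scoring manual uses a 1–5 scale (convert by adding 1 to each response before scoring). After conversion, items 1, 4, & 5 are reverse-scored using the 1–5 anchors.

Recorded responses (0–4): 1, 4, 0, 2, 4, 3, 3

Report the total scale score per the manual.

Convert to 1–5: 2, 5, 1, 3, 5, 4, 4
Reverse-coded (reverse-coded value = 6 − response):
  item 1: 6 − 2 = 4
  item 4: 6 − 3 = 3
  item 5: 6 − 5 = 1
Scored: 4, 5, 1, 3, 1, 4, 4
Total = 22

22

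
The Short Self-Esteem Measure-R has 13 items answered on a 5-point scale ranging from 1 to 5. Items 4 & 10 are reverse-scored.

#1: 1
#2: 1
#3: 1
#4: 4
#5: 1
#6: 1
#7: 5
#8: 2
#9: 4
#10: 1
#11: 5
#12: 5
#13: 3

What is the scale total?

36

Reverse-coded items (on a 1–5 scale, reversed = 6 − raw):
  item 4: 6 − 4 = 2
  item 10: 6 − 1 = 5
Scored items: 1, 1, 1, 2, 1, 1, 5, 2, 4, 5, 5, 5, 3
Total = 1 + 1 + 1 + 2 + 1 + 1 + 5 + 2 + 4 + 5 + 5 + 5 + 3 = 36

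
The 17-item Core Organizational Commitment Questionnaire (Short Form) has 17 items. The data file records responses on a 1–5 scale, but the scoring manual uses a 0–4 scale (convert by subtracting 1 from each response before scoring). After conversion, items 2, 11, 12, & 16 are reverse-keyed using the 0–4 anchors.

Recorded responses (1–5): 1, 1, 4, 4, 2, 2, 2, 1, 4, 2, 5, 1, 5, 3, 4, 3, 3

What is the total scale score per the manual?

Convert to 0–4: 0, 0, 3, 3, 1, 1, 1, 0, 3, 1, 4, 0, 4, 2, 3, 2, 2
Reverse-coded (reverse-coded value = 4 − response):
  item 2: 4 − 0 = 4
  item 11: 4 − 4 = 0
  item 12: 4 − 0 = 4
  item 16: 4 − 2 = 2
Scored: 0, 4, 3, 3, 1, 1, 1, 0, 3, 1, 0, 4, 4, 2, 3, 2, 2
Total = 34

34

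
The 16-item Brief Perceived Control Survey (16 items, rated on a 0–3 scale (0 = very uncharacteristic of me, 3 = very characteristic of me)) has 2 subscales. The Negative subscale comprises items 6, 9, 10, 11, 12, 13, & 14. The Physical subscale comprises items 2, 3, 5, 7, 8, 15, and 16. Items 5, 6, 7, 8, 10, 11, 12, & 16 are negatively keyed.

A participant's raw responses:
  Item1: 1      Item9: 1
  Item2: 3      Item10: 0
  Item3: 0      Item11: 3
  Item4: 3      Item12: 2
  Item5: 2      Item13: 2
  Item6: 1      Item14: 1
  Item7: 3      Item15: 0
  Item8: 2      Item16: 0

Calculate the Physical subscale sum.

8

Physical items: 2, 3, 5, 7, 8, 15, 16.
Of these, items 5, 7, 8, and 16 are negatively keyed; on a 0–3 scale, reversed = 3 − raw.
  item 2: 3
  item 3: 0
  item 5: 3 − 2 = 1
  item 7: 3 − 3 = 0
  item 8: 3 − 2 = 1
  item 15: 0
  item 16: 3 − 0 = 3
Sum = 3 + 0 + 1 + 0 + 1 + 0 + 3 = 8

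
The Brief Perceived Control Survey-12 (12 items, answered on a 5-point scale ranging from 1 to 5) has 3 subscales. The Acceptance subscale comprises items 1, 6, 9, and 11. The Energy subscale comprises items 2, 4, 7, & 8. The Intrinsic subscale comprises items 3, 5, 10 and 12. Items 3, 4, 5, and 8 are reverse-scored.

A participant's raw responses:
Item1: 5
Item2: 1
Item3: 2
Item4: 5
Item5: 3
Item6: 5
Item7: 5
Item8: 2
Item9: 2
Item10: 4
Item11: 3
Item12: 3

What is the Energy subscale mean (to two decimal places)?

Energy items: 2, 4, 7, 8.
Of these, items 4 and 8 are reverse-scored; reversed = (1+5) − raw = 6 − raw.
  item 2: 1
  item 4: 6 − 5 = 1
  item 7: 5
  item 8: 6 − 2 = 4
Sum = 1 + 1 + 5 + 4 = 11
Mean = 11 / 4 = 2.75

2.75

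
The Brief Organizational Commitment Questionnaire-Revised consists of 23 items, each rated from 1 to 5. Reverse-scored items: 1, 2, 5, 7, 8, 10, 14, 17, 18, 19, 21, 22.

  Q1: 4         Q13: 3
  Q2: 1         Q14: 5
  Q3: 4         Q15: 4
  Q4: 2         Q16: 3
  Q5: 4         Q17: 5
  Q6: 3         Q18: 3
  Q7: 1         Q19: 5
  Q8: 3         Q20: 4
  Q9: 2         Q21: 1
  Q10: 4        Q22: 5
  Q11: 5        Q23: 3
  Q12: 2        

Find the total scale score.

66

Reversing items 1, 2, 5, 7, 8, 10, 14, 17, 18, 19, 21, and 22 with 6 − raw:
Total = (6−4) + (6−1) + 4 + 2 + (6−4) + 3 + (6−1) + (6−3) + 2 + (6−4) + 5 + 2 + 3 + (6−5) + 4 + 3 + (6−5) + (6−3) + (6−5) + 4 + (6−1) + (6−5) + 3
      = 2 + 5 + 4 + 2 + 2 + 3 + 5 + 3 + 2 + 2 + 5 + 2 + 3 + 1 + 4 + 3 + 1 + 3 + 1 + 4 + 5 + 1 + 3 = 66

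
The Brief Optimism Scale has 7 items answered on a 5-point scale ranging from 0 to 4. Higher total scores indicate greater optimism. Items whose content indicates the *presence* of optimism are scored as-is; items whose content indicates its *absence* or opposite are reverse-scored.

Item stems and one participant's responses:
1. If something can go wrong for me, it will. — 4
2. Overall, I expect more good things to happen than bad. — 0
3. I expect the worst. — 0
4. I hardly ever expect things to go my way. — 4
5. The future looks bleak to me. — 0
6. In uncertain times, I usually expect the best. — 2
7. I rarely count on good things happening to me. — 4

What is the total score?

Items 1, 3, 4, 5, 7 describe the absence/opposite of optimism → reverse-score.
on a 0–4 scale, reversed = 4 − raw.
  item 1: 4 − 4 = 0
  item 2: 0
  item 3: 4 − 0 = 4
  item 4: 4 − 4 = 0
  item 5: 4 − 0 = 4
  item 6: 2
  item 7: 4 − 4 = 0
Total = 0 + 0 + 4 + 0 + 4 + 2 + 0 = 10

10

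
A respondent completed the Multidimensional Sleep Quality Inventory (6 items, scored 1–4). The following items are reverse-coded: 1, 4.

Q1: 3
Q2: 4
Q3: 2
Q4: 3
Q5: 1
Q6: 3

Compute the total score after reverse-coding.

14

Apply reverse scoring (reverse-coded value = 5 − response):
  item 1: 5 − 3 = 2
  item 4: 5 − 3 = 2
After reverse-coding: 2, 4, 2, 2, 1, 3
Total = 2 + 4 + 2 + 2 + 1 + 3 = 14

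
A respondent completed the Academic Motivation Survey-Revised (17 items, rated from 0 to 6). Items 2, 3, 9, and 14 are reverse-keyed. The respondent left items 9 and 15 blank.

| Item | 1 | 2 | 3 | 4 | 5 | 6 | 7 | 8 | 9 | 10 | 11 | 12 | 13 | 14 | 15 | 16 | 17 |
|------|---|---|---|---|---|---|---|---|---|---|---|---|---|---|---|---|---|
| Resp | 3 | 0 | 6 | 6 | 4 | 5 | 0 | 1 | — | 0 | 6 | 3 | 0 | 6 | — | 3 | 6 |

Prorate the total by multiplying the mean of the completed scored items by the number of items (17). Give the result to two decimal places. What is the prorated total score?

Reverse-coded (reversed = (0+6) − raw = 6 − raw):
  item 2: 6 − 0 = 6
  item 3: 6 − 6 = 0
  item 14: 6 − 6 = 0
Completed scored items (15 of 17): 3, 6, 0, 6, 4, 5, 0, 1, 0, 6, 3, 0, 0, 3, 6; sum = 43.
Person mean = 43 / 15 ≈ 2.8667
Prorated total = (43 / 15) × 17 = 48.73 (to 2 dp)

48.73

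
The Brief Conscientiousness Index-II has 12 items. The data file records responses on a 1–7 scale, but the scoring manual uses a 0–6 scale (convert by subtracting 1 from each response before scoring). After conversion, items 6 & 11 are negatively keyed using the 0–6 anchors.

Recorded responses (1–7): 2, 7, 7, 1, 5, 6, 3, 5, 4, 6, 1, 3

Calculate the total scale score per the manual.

Convert to 0–6: 1, 6, 6, 0, 4, 5, 2, 4, 3, 5, 0, 2
Reverse-coded (on a 0–6 scale, reversed = 6 − raw):
  item 6: 6 − 5 = 1
  item 11: 6 − 0 = 6
Scored: 1, 6, 6, 0, 4, 1, 2, 4, 3, 5, 6, 2
Total = 40

40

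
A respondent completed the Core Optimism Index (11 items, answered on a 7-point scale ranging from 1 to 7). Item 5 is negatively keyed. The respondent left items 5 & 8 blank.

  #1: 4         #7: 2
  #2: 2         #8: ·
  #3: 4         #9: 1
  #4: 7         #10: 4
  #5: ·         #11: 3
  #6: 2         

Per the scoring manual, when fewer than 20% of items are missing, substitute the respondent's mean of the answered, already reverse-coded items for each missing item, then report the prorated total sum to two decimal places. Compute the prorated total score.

35.44

Reverse-coded (reverse-coded value = 8 − response):
Completed scored items (9 of 11): 4, 2, 4, 7, 2, 2, 1, 4, 3; sum = 29.
Person mean = 29 / 9 ≈ 3.2222
Prorated total = (29 / 9) × 11 = 35.44 (to 2 dp)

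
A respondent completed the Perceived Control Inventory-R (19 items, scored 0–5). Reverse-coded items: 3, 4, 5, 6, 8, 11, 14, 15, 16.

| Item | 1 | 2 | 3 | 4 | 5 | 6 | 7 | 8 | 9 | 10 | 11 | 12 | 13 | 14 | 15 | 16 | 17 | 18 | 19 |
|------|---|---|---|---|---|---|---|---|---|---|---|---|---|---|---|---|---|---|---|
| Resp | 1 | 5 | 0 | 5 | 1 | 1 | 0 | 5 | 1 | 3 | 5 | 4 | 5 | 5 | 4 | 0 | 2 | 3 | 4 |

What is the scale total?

47

Reversing items 3, 4, 5, 6, 8, 11, 14, 15, and 16 with 5 − raw:
Total = 1 + 5 + (5−0) + (5−5) + (5−1) + (5−1) + 0 + (5−5) + 1 + 3 + (5−5) + 4 + 5 + (5−5) + (5−4) + (5−0) + 2 + 3 + 4
      = 1 + 5 + 5 + 0 + 4 + 4 + 0 + 0 + 1 + 3 + 0 + 4 + 5 + 0 + 1 + 5 + 2 + 3 + 4 = 47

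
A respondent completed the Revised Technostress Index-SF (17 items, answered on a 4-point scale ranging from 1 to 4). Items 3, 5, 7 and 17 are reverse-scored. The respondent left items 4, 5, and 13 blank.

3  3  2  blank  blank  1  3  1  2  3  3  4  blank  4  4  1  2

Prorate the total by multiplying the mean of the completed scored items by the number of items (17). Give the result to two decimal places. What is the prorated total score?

Reverse-coded (reverse-coded value = 5 − response):
  item 3: 5 − 2 = 3
  item 7: 5 − 3 = 2
  item 17: 5 − 2 = 3
Completed scored items (14 of 17): 3, 3, 3, 1, 2, 1, 2, 3, 3, 4, 4, 4, 1, 3; sum = 37.
Person mean = 37 / 14 ≈ 2.6429
Prorated total = (37 / 14) × 17 = 44.93 (to 2 dp)

44.93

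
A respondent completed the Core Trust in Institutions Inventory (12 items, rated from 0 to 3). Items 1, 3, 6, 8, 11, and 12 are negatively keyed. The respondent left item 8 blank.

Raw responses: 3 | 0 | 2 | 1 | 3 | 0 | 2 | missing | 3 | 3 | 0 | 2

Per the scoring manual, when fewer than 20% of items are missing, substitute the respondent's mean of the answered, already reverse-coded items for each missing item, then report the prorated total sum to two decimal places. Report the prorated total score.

21.82

Reverse-coded (on a 0–3 scale, reversed = 3 − raw):
  item 1: 3 − 3 = 0
  item 3: 3 − 2 = 1
  item 6: 3 − 0 = 3
  item 11: 3 − 0 = 3
  item 12: 3 − 2 = 1
Completed scored items (11 of 12): 0, 0, 1, 1, 3, 3, 2, 3, 3, 3, 1; sum = 20.
Person mean = 20 / 11 ≈ 1.8182
Prorated total = (20 / 11) × 12 = 21.82 (to 2 dp)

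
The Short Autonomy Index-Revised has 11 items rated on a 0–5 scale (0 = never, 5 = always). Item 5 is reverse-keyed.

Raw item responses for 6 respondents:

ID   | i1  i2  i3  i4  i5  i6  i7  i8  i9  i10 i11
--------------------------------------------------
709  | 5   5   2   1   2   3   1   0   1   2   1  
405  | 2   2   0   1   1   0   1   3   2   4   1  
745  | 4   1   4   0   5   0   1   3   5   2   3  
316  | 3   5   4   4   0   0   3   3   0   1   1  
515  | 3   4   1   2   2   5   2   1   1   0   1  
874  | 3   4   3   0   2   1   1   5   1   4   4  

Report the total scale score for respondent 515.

Respondent 515 raw: 3, 4, 1, 2, 2, 5, 2, 1, 1, 0, 1.
Reverse-coded (reverse-coded value = 5 − response):
  item 1: 3
  item 2: 4
  item 3: 1
  item 4: 2
  item 5: 5 − 2 = 3
  item 6: 5
  item 7: 2
  item 8: 1
  item 9: 1
  item 10: 0
  item 11: 1
Sum = 3 + 4 + 1 + 2 + 3 + 5 + 2 + 1 + 1 + 0 + 1 = 23

23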